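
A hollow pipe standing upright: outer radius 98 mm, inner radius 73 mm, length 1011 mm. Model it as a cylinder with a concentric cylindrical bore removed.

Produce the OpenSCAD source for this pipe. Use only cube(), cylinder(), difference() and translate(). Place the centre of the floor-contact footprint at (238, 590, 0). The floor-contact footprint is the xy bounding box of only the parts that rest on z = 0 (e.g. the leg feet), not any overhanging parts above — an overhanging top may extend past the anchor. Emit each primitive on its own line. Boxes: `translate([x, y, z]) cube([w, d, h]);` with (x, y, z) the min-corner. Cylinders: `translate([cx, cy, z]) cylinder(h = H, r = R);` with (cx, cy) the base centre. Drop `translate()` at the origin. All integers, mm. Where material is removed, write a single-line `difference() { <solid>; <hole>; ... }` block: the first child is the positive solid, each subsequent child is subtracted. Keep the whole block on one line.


difference() { translate([238, 590, 0]) cylinder(h = 1011, r = 98); translate([238, 590, 0]) cylinder(h = 1011, r = 73); }


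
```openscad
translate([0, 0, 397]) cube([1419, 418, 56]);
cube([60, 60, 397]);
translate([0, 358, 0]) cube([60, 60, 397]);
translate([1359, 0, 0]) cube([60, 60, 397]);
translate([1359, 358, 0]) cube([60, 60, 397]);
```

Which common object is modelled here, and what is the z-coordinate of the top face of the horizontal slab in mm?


A bench. The seat-top height is 453 mm.

A long slab on four corner posts — a bench. The slab sits at z = 397 with thickness 56, so the top is 397 + 56 = 453 mm.


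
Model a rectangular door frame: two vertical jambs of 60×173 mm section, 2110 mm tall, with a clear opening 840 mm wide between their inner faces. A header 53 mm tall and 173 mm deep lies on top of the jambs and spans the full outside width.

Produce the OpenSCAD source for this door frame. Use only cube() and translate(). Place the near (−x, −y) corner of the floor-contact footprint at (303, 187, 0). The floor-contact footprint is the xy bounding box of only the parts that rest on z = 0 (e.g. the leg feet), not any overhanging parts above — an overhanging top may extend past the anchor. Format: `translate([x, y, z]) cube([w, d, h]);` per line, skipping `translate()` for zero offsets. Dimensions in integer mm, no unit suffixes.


translate([303, 187, 0]) cube([60, 173, 2110]);
translate([1203, 187, 0]) cube([60, 173, 2110]);
translate([303, 187, 2110]) cube([960, 173, 53]);


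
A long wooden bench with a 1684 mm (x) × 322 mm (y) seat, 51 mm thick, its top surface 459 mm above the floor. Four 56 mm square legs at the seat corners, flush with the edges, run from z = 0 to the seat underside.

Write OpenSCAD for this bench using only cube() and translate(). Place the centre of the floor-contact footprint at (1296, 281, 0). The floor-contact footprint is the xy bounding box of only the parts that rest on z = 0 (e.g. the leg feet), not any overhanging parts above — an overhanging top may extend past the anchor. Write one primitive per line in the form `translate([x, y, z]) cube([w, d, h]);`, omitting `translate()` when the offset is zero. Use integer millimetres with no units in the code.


// leg_h = 459 − 51 = 408
translate([454, 120, 408]) cube([1684, 322, 51]);
translate([454, 120, 0]) cube([56, 56, 408]);
translate([454, 386, 0]) cube([56, 56, 408]);
translate([2082, 120, 0]) cube([56, 56, 408]);
translate([2082, 386, 0]) cube([56, 56, 408]);


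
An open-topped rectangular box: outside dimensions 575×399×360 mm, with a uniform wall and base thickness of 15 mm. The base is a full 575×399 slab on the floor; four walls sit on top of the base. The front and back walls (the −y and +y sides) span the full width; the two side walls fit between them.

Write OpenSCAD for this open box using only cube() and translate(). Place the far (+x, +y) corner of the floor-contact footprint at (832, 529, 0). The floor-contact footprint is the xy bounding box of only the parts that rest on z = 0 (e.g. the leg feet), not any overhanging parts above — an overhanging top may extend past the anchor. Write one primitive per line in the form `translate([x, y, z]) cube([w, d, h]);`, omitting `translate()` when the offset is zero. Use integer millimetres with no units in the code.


translate([257, 130, 0]) cube([575, 399, 15]);
translate([257, 130, 15]) cube([575, 15, 345]);
translate([257, 514, 15]) cube([575, 15, 345]);
translate([257, 145, 15]) cube([15, 369, 345]);
translate([817, 145, 15]) cube([15, 369, 345]);


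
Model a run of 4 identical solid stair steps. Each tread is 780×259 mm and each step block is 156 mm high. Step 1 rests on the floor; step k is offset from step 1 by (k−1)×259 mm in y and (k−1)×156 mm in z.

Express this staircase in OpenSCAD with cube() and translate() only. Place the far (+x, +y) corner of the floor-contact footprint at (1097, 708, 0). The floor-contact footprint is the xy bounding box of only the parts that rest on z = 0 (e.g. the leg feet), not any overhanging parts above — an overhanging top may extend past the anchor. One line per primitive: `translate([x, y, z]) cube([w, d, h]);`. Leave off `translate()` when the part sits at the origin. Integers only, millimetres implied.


translate([317, 449, 0]) cube([780, 259, 156]);
translate([317, 708, 156]) cube([780, 259, 156]);
translate([317, 967, 312]) cube([780, 259, 156]);
translate([317, 1226, 468]) cube([780, 259, 156]);


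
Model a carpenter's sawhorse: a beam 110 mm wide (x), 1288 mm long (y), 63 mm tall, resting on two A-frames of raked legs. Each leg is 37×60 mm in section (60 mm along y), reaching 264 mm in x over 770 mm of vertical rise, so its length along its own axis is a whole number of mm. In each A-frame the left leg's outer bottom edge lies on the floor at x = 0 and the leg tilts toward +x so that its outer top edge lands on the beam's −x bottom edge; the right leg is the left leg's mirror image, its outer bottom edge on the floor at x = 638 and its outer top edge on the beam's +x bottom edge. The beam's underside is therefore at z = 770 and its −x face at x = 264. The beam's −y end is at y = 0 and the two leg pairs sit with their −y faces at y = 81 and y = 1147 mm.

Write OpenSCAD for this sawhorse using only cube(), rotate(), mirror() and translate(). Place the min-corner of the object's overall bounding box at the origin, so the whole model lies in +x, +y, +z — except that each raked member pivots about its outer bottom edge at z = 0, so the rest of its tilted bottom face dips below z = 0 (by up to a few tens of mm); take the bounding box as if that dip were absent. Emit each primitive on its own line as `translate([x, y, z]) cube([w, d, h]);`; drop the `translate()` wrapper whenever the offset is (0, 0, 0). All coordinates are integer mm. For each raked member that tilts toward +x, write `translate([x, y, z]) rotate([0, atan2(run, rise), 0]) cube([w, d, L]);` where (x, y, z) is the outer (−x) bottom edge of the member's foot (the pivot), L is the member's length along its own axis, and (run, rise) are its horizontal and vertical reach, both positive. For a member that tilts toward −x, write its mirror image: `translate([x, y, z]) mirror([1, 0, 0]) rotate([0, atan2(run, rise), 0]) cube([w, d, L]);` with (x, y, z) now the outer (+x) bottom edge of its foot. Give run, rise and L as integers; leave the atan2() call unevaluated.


translate([264, 0, 770]) cube([110, 1288, 63]);
translate([0, 81, 0]) rotate([0, atan2(264, 770), 0]) cube([37, 60, 814]);
translate([638, 81, 0]) mirror([1, 0, 0]) rotate([0, atan2(264, 770), 0]) cube([37, 60, 814]);
translate([0, 1147, 0]) rotate([0, atan2(264, 770), 0]) cube([37, 60, 814]);
translate([638, 1147, 0]) mirror([1, 0, 0]) rotate([0, atan2(264, 770), 0]) cube([37, 60, 814]);


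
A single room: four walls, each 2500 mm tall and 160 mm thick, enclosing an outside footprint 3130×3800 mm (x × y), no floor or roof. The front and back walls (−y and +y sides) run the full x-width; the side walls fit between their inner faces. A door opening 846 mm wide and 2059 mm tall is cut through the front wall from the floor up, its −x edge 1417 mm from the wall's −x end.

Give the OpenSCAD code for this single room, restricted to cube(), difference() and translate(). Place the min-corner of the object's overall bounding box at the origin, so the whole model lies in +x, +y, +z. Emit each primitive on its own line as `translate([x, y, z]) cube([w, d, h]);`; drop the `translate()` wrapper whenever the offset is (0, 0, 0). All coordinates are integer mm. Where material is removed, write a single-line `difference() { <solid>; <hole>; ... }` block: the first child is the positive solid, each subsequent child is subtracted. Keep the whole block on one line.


difference() { cube([3130, 160, 2500]); translate([1417, 0, 0]) cube([846, 160, 2059]); }
translate([0, 3640, 0]) cube([3130, 160, 2500]);
translate([0, 160, 0]) cube([160, 3480, 2500]);
translate([2970, 160, 0]) cube([160, 3480, 2500]);


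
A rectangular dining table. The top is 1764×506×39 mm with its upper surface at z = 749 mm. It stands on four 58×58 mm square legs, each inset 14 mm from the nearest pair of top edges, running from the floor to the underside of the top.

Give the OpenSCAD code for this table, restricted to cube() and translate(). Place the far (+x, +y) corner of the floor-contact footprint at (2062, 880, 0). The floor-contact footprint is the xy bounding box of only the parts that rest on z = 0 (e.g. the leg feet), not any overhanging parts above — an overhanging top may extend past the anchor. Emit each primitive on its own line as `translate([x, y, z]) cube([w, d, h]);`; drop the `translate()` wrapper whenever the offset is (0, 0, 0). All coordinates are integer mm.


// leg_h = 749 - 39 = 710
translate([312, 388, 710]) cube([1764, 506, 39]);
translate([326, 402, 0]) cube([58, 58, 710]);
translate([2004, 402, 0]) cube([58, 58, 710]);
translate([326, 822, 0]) cube([58, 58, 710]);
translate([2004, 822, 0]) cube([58, 58, 710]);


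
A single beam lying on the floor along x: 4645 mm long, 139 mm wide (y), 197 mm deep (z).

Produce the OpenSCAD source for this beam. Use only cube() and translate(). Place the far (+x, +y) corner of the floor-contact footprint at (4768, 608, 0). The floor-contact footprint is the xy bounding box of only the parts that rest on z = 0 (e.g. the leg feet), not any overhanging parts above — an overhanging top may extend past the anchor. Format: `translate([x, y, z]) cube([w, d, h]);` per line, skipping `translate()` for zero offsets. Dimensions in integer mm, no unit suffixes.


translate([123, 469, 0]) cube([4645, 139, 197]);


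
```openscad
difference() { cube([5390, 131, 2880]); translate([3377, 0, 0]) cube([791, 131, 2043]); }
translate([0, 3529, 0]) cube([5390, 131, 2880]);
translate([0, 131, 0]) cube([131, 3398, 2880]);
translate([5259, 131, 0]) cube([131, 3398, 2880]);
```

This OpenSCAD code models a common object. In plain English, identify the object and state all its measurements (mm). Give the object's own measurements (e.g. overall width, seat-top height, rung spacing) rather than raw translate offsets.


A single room: four walls, each 2880 mm tall and 131 mm thick, enclosing an outside footprint 5390×3660 mm (x × y), no floor or roof. The front and back walls (−y and +y sides) run the full x-width; the side walls fit between their inner faces. A door opening 791 mm wide and 2043 mm tall is cut through the front wall from the floor up, its −x edge 3377 mm from the wall's −x end.


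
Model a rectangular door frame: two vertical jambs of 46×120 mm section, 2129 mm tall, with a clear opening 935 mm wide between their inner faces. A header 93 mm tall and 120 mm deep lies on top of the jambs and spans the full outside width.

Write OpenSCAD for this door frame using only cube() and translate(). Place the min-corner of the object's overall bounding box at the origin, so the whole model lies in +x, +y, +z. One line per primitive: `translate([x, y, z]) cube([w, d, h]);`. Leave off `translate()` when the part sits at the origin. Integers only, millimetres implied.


cube([46, 120, 2129]);
translate([981, 0, 0]) cube([46, 120, 2129]);
translate([0, 0, 2129]) cube([1027, 120, 93]);


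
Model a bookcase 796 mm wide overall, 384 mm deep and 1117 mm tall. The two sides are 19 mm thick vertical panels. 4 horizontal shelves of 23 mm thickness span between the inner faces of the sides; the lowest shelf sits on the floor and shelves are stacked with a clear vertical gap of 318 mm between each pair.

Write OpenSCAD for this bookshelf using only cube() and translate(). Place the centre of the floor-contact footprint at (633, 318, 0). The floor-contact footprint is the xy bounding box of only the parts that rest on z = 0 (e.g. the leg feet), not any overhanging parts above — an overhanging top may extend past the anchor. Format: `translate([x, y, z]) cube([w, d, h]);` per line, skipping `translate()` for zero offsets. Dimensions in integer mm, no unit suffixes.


translate([235, 126, 0]) cube([19, 384, 1117]);
translate([1012, 126, 0]) cube([19, 384, 1117]);
translate([254, 126, 0]) cube([758, 384, 23]);
translate([254, 126, 341]) cube([758, 384, 23]);
translate([254, 126, 682]) cube([758, 384, 23]);
translate([254, 126, 1023]) cube([758, 384, 23]);


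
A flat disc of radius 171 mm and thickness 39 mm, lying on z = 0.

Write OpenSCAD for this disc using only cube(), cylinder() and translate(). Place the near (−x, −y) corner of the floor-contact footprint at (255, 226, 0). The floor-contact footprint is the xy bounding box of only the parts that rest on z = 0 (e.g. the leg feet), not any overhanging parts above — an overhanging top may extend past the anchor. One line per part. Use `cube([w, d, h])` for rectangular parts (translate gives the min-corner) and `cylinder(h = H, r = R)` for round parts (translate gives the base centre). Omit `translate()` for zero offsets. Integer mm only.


translate([426, 397, 0]) cylinder(h = 39, r = 171);


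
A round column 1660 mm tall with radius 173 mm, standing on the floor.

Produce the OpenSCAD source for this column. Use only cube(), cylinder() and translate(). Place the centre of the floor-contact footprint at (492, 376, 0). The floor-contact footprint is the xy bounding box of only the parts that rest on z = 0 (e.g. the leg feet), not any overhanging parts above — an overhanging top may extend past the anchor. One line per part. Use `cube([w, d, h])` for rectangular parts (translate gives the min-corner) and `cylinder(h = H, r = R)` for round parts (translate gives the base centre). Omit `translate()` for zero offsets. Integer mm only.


translate([492, 376, 0]) cylinder(h = 1660, r = 173);


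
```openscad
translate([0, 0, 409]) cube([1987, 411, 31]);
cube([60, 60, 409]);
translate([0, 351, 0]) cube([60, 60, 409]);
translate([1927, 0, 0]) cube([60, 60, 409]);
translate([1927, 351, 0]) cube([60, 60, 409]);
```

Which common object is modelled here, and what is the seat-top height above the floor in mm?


A bench. The seat-top height is 440 mm.

A long slab on four corner posts — a bench. The slab sits at z = 409 with thickness 31, so the top is 409 + 31 = 440 mm.


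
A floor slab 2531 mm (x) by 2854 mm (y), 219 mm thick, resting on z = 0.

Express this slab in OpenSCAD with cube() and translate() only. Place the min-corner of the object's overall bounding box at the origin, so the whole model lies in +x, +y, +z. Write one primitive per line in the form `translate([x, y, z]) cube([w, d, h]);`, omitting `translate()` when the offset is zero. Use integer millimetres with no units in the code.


cube([2531, 2854, 219]);


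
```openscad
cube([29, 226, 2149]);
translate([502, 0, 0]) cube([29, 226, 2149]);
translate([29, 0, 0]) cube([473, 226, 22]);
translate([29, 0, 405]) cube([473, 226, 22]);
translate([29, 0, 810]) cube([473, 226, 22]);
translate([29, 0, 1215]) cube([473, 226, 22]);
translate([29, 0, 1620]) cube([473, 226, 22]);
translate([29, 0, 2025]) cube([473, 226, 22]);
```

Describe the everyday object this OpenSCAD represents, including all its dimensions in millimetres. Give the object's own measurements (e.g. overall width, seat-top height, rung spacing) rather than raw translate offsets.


An open bookshelf. Two side panels, each 29 mm thick, 226 mm deep and 2149 mm tall, stand 531 mm apart (outside-to-outside). Between them sit 6 shelves, each 22 mm thick and 226 mm deep, spanning the full gap between the sides. The bottom shelf rests on the floor (its underside at z = 0) and the clear gap between one shelf's top and the next shelf's underside is 383 mm.


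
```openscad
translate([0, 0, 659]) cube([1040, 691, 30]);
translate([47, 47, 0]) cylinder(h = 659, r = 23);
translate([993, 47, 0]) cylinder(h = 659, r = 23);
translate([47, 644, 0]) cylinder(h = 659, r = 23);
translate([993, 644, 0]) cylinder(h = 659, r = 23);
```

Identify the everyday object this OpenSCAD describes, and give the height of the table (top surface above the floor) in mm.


A table. The table height is 689 mm.

A 1040×691×30 slab sits at z = 659 on four Ø46 mm round legs — a table. The top surface is at 659 + 30 = 689 mm.


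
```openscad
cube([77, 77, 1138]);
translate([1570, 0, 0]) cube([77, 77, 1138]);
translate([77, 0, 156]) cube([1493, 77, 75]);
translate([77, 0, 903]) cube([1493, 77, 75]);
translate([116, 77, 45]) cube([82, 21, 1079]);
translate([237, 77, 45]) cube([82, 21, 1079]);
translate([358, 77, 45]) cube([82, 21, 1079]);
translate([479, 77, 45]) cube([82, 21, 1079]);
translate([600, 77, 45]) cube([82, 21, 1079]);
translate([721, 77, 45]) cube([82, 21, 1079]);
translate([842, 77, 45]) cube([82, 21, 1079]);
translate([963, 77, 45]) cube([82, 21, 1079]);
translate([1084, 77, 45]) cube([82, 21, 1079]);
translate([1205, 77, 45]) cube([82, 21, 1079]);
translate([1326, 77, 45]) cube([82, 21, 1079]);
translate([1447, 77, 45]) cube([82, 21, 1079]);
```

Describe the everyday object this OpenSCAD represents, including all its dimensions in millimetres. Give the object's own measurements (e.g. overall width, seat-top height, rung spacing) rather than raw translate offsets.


A fence section. Two 77×77 mm posts, 1138 mm tall, stand on the floor with a clear span of 1493 mm between their inner faces. Two horizontal rails of 77×75 mm section span the gap between the posts with their undersides at z = 156 mm and z = 903 mm, flush with the posts' −y face. 12 pickets, each 82 mm wide, 21 mm thick and 1079 mm tall, are fixed to the +y face of the rails with their bottoms at z = 45 mm, spaced across the span with a 39 mm gap after the −x post and between neighbouring pickets, with 41 mm left before the +x post.


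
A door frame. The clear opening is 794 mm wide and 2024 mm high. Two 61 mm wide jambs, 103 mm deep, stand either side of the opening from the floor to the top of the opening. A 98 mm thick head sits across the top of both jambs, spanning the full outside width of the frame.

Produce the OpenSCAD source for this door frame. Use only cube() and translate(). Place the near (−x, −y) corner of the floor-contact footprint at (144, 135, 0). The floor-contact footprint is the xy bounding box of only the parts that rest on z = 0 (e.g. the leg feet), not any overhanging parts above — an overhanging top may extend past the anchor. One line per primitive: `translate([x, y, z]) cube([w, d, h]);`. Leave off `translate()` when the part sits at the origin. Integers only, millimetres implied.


translate([144, 135, 0]) cube([61, 103, 2024]);
translate([999, 135, 0]) cube([61, 103, 2024]);
translate([144, 135, 2024]) cube([916, 103, 98]);


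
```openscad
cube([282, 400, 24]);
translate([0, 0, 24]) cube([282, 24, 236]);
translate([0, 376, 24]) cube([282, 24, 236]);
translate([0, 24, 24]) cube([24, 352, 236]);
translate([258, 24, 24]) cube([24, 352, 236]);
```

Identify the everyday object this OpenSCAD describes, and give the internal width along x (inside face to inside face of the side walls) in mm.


An open box. The internal width is 234 mm.

A 282×400 base slab with four walls standing on it — an open box. The base is 282 mm wide and the walls are 24 mm thick, so the internal width is 282 − 2 × 24 = 234 mm.


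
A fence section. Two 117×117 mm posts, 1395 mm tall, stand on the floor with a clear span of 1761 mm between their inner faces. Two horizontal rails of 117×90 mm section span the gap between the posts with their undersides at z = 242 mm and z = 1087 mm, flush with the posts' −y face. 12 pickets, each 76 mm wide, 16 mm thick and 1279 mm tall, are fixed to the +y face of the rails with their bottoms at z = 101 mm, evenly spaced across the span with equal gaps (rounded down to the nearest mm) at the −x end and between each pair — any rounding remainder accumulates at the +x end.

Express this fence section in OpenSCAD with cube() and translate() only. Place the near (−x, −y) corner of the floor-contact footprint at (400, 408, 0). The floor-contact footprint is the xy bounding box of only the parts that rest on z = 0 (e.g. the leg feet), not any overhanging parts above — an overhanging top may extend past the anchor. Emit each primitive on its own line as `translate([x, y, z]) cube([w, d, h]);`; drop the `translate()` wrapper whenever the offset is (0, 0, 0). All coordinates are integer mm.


translate([400, 408, 0]) cube([117, 117, 1395]);
translate([2278, 408, 0]) cube([117, 117, 1395]);
translate([517, 408, 242]) cube([1761, 117, 90]);
translate([517, 408, 1087]) cube([1761, 117, 90]);
translate([582, 525, 101]) cube([76, 16, 1279]);
translate([723, 525, 101]) cube([76, 16, 1279]);
translate([864, 525, 101]) cube([76, 16, 1279]);
translate([1005, 525, 101]) cube([76, 16, 1279]);
translate([1146, 525, 101]) cube([76, 16, 1279]);
translate([1287, 525, 101]) cube([76, 16, 1279]);
translate([1428, 525, 101]) cube([76, 16, 1279]);
translate([1569, 525, 101]) cube([76, 16, 1279]);
translate([1710, 525, 101]) cube([76, 16, 1279]);
translate([1851, 525, 101]) cube([76, 16, 1279]);
translate([1992, 525, 101]) cube([76, 16, 1279]);
translate([2133, 525, 101]) cube([76, 16, 1279]);


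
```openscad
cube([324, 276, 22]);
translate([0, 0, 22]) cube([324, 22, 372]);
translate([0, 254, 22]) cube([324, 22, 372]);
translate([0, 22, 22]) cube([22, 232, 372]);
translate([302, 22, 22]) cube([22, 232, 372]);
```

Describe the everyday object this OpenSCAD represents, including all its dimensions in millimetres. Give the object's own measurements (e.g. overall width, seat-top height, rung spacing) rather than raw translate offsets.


An open-topped rectangular box: outside dimensions 324×276×394 mm, with a uniform wall and base thickness of 22 mm. The base is a full 324×276 slab on the floor; four walls sit on top of the base. The front and back walls (the −y and +y sides) span the full width; the two side walls fit between them.


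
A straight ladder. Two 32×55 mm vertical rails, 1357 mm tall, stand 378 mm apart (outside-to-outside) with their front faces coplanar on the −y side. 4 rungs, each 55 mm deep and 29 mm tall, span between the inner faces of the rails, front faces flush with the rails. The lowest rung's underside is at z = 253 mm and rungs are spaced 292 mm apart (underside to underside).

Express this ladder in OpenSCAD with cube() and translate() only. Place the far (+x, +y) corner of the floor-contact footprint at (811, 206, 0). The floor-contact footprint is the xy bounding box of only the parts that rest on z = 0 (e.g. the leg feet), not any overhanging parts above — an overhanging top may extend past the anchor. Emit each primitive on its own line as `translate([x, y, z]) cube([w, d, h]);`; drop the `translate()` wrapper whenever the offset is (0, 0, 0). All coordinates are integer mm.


translate([433, 151, 0]) cube([32, 55, 1357]);
translate([779, 151, 0]) cube([32, 55, 1357]);
translate([465, 151, 253]) cube([314, 55, 29]);
translate([465, 151, 545]) cube([314, 55, 29]);
translate([465, 151, 837]) cube([314, 55, 29]);
translate([465, 151, 1129]) cube([314, 55, 29]);


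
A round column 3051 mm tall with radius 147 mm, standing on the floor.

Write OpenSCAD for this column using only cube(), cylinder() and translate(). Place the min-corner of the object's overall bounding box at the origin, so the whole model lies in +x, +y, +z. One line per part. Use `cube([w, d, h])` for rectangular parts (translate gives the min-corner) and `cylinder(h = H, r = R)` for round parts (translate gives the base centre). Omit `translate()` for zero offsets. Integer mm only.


translate([147, 147, 0]) cylinder(h = 3051, r = 147);


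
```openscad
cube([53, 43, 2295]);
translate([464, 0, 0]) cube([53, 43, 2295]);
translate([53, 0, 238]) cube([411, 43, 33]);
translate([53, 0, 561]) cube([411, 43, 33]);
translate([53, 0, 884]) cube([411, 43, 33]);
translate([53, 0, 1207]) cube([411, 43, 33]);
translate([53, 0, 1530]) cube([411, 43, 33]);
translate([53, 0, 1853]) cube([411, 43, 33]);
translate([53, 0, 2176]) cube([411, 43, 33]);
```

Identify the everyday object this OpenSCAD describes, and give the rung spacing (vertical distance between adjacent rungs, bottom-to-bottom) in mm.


A ladder. The rung spacing is 323 mm.

Two tall 53×43 posts with 7 short bars between them — a ladder. Adjacent rungs sit at z = 238 and z = 561, so the spacing is 561 − 238 = 323 mm.


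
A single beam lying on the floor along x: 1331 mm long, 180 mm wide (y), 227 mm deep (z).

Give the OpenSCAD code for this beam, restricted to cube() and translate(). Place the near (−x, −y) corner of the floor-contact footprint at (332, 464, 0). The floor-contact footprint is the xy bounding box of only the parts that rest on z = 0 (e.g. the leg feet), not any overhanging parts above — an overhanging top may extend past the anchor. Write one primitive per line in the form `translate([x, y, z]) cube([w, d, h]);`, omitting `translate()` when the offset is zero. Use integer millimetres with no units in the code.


translate([332, 464, 0]) cube([1331, 180, 227]);


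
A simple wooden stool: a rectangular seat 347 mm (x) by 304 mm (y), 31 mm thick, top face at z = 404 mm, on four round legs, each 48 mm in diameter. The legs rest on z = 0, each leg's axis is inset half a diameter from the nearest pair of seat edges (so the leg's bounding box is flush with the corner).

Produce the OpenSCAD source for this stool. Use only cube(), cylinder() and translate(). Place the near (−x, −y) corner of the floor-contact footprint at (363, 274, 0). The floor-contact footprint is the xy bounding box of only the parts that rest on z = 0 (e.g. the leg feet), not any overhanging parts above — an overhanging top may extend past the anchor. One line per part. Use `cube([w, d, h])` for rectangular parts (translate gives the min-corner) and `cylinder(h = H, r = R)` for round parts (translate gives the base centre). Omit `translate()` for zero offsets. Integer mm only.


translate([363, 274, 373]) cube([347, 304, 31]);
translate([387, 298, 0]) cylinder(h = 373, r = 24);
translate([686, 298, 0]) cylinder(h = 373, r = 24);
translate([387, 554, 0]) cylinder(h = 373, r = 24);
translate([686, 554, 0]) cylinder(h = 373, r = 24);


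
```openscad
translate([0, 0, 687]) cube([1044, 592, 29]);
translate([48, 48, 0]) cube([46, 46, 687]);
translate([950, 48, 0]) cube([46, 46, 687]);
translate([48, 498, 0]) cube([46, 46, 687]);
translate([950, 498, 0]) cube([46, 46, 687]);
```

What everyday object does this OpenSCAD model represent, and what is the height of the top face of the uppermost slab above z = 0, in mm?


A table. The table height is 716 mm.

A 1044×592×29 slab sits at z = 687 on four 46 mm square posts — a table. The top surface is at 687 + 29 = 716 mm.


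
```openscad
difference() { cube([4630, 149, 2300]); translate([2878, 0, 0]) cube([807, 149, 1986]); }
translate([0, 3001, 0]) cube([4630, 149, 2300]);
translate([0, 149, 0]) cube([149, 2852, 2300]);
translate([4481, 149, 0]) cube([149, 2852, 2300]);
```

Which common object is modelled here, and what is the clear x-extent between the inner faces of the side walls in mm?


A single room. The interior width is 4332 mm.

Four walls enclosing a rectangle with a door in the front wall — a room. Outside width 4630 minus two 149 mm walls gives 4332 mm.


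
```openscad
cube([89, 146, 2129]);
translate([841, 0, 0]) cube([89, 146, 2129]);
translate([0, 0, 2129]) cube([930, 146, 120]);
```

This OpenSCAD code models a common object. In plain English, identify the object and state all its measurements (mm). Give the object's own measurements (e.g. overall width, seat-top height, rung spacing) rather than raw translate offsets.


A door frame. The clear opening is 752 mm wide and 2129 mm high. Two 89 mm wide jambs, 146 mm deep, stand either side of the opening from the floor to the top of the opening. A 120 mm thick head sits across the top of both jambs, spanning the full outside width of the frame.


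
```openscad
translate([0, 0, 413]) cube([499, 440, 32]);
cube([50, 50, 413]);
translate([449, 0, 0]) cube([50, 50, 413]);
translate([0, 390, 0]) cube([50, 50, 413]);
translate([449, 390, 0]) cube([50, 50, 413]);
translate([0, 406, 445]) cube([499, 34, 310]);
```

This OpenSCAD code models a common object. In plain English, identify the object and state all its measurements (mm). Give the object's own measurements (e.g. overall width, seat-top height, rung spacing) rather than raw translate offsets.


A chair. The seat is a 499×440×32 mm slab with its top at z = 445 mm, on four 50×50 mm corner legs (flush with the seat edges, standing on z = 0). A flat backrest 34 mm thick, 310 mm tall, spans the full seat width and rises from the seat top along its +y edge, rear face flush with the rear of the seat.


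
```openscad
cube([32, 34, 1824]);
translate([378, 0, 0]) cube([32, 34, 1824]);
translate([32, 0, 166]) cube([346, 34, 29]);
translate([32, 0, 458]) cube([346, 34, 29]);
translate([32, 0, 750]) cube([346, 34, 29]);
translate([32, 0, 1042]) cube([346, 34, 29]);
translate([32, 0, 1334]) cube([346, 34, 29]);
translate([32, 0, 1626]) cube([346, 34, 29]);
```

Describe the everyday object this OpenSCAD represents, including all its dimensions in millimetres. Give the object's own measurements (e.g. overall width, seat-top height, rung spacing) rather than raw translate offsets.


A straight ladder. Two 32×34 mm vertical rails, 1824 mm tall, stand 410 mm apart (outside-to-outside) with their front faces coplanar on the −y side. 6 rungs, each 34 mm deep and 29 mm tall, span between the inner faces of the rails, front faces flush with the rails. The lowest rung's underside is at z = 166 mm and rungs are spaced 292 mm apart (underside to underside).


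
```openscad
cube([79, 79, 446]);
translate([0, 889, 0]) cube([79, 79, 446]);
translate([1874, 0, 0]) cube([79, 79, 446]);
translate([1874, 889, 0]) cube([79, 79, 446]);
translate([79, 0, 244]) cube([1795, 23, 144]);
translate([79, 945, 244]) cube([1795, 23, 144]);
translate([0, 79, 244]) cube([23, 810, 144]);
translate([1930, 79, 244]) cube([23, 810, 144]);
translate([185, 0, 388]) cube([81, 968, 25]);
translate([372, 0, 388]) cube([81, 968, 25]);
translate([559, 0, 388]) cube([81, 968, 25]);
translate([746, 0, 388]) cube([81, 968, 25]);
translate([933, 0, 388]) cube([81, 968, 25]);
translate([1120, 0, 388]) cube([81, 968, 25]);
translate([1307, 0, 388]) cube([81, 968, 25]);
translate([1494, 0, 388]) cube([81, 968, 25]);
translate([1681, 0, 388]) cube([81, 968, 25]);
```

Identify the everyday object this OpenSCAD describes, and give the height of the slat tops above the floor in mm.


A bed frame. The slat-top height is 413 mm.

Four posts, four rails, and a row of slats — a bed frame. Slats sit on the rails at z = 244 + 144 = 388; with slat thickness 25, the top is 413 mm.


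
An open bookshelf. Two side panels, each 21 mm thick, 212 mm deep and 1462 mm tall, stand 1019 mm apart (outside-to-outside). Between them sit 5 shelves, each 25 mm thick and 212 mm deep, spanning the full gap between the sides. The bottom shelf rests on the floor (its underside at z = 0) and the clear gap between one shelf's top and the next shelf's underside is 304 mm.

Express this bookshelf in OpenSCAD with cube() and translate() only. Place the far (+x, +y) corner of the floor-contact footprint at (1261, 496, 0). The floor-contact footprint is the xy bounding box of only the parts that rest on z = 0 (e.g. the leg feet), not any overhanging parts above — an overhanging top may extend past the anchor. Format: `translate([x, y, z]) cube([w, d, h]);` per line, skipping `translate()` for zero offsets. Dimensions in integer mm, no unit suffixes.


translate([242, 284, 0]) cube([21, 212, 1462]);
translate([1240, 284, 0]) cube([21, 212, 1462]);
translate([263, 284, 0]) cube([977, 212, 25]);
translate([263, 284, 329]) cube([977, 212, 25]);
translate([263, 284, 658]) cube([977, 212, 25]);
translate([263, 284, 987]) cube([977, 212, 25]);
translate([263, 284, 1316]) cube([977, 212, 25]);


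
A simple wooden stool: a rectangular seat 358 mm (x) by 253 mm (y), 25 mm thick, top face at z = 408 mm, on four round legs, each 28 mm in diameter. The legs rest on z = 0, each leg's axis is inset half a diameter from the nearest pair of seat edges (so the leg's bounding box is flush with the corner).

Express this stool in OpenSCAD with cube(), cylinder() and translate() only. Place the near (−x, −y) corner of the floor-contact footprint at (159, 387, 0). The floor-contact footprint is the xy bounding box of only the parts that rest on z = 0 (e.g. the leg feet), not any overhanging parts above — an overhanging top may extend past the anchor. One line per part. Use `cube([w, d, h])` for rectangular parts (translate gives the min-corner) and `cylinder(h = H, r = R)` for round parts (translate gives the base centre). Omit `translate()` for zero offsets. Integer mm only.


// leg_h = 408 - 25 = 383
translate([159, 387, 383]) cube([358, 253, 25]);
translate([173, 401, 0]) cylinder(h = 383, r = 14);
translate([503, 401, 0]) cylinder(h = 383, r = 14);
translate([173, 626, 0]) cylinder(h = 383, r = 14);
translate([503, 626, 0]) cylinder(h = 383, r = 14);


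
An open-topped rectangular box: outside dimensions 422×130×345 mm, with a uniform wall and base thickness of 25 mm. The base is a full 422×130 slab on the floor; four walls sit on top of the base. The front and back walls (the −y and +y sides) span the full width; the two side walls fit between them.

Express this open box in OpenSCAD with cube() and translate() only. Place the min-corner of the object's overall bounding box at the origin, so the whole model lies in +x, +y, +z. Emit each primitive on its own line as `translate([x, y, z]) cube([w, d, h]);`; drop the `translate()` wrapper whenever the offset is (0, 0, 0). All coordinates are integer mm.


cube([422, 130, 25]);
translate([0, 0, 25]) cube([422, 25, 320]);
translate([0, 105, 25]) cube([422, 25, 320]);
translate([0, 25, 25]) cube([25, 80, 320]);
translate([397, 25, 25]) cube([25, 80, 320]);


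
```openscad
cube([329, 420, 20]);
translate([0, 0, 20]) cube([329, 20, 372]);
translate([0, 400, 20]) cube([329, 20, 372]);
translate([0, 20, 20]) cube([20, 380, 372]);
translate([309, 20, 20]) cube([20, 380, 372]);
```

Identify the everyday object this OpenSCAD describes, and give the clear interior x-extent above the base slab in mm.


An open box. The internal width is 289 mm.

A 329×420 base slab with four walls standing on it — an open box. The base is 329 mm wide and the walls are 20 mm thick, so the internal width is 329 − 2 × 20 = 289 mm.


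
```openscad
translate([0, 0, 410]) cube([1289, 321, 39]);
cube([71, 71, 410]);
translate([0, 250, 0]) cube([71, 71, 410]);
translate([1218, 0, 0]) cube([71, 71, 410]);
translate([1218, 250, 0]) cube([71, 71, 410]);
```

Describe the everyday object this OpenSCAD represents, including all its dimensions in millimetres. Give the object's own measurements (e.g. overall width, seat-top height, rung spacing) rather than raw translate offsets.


A bench: a 1289×321 mm seat slab, 39 mm thick, top at z = 449 mm, on four 71×71 mm square legs flush with the seat corners and standing on z = 0.


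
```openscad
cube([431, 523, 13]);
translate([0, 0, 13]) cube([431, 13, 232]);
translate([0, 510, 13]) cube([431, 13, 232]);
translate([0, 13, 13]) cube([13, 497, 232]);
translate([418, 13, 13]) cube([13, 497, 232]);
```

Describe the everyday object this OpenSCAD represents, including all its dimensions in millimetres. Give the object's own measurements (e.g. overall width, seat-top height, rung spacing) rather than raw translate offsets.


An open-topped rectangular box: outside dimensions 431×523×245 mm, with a uniform wall and base thickness of 13 mm. The base is a full 431×523 slab on the floor; four walls sit on top of the base. The front and back walls (the −y and +y sides) span the full width; the two side walls fit between them.


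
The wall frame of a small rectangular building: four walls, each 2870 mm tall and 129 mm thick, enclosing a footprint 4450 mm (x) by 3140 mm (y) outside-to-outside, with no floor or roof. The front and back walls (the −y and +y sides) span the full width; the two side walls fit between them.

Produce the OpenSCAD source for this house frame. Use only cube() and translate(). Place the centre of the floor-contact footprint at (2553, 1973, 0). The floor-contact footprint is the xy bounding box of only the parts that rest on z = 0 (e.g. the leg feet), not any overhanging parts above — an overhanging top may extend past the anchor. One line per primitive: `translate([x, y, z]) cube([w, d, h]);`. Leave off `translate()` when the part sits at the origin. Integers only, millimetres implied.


translate([328, 403, 0]) cube([4450, 129, 2870]);
translate([328, 3414, 0]) cube([4450, 129, 2870]);
translate([328, 532, 0]) cube([129, 2882, 2870]);
translate([4649, 532, 0]) cube([129, 2882, 2870]);


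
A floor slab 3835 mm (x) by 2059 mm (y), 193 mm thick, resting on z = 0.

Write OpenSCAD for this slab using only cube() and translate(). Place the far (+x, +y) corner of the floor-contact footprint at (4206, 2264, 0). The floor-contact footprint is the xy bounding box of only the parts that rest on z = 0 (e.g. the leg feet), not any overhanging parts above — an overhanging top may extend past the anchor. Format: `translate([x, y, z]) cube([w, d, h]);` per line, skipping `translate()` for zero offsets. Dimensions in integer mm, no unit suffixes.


translate([371, 205, 0]) cube([3835, 2059, 193]);


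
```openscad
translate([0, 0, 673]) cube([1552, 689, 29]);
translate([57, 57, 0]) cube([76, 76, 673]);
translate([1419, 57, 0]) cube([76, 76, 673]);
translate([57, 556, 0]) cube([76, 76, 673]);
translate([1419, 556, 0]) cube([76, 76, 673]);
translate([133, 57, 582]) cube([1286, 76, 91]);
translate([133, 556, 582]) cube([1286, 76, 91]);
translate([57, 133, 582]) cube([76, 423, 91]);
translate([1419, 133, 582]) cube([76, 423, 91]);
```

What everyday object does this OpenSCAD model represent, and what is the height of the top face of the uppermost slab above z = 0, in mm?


A table. The table height is 702 mm.

A 1552×689×29 slab sits at z = 673 on four 76 mm square posts — a table. The top surface is at 673 + 29 = 702 mm.


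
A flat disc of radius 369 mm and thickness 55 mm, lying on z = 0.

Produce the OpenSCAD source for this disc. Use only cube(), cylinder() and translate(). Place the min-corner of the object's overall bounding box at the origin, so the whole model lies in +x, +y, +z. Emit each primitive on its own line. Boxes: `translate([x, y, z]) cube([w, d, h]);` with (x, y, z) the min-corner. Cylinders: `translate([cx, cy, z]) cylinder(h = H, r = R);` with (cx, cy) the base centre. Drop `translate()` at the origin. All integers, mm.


translate([369, 369, 0]) cylinder(h = 55, r = 369);


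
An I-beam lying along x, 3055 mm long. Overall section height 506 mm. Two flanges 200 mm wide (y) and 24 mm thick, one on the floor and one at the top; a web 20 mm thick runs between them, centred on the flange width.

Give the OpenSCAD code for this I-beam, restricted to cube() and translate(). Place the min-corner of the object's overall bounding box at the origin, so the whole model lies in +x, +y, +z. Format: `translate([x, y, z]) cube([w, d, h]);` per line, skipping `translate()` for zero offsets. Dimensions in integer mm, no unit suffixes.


cube([3055, 200, 24]);
translate([0, 90, 24]) cube([3055, 20, 458]);
translate([0, 0, 482]) cube([3055, 200, 24]);
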